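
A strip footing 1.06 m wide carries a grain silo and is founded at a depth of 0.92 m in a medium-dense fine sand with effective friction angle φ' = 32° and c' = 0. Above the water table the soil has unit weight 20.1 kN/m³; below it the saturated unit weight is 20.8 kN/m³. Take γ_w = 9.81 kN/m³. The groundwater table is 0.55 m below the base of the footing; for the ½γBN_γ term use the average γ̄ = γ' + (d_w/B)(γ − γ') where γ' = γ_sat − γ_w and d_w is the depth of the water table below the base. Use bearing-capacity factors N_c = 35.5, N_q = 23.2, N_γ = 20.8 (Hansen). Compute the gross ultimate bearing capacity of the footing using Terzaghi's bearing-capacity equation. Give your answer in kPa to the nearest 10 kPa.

q = γ·D_f = 20.1 × 0.92 = 18.492 kPa.
γ' = 10.99 kN/m³; averaging over the depth B below the base, γ̄ = γ' + (d_w/B)(γ − γ') = 15.717 kN/m³.
q·N_q = 18.492 × 23.2 = 429.01 kPa
0.5·γ·B·N_γ = 0.5 × 15.717 × 1.06 × 20.8 = 173.26 kPa
q_ult = 429.01 + 173.26 = 602.28 kPa.

q_ult ≈ 600 kPa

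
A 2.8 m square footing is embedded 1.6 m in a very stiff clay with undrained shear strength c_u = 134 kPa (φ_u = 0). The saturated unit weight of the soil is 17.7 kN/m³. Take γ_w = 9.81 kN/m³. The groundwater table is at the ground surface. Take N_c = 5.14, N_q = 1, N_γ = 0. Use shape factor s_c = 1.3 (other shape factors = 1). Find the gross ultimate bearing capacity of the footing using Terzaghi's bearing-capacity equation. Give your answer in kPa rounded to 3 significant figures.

q_ult ≈ 908 kPa

Water table at ground surface, so effective unit weight γ' = 17.7 − 9.81 = 7.89 kN/m³ is used throughout; overburden q = 7.89 × 1.6 = 12.624 kPa.
Cohesion term c·N_c·s_c = 134 × 5.14 × 1.3 = 895.39 kPa; surcharge term q·N_q = 12.624 × 1 = 12.624 kPa.
q_ult = 895.39 + 12.624 = 908.01 kPa.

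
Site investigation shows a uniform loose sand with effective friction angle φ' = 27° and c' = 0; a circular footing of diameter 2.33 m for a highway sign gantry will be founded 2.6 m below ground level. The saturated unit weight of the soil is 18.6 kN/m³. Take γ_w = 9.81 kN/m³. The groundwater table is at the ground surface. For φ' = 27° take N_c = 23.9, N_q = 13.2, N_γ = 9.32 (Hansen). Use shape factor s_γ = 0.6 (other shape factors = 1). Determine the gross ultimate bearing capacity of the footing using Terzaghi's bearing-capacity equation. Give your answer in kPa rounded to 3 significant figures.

q_ult ≈ 359 kPa

γ' = 18.6 − 9.81 = 8.79 kN/m³ (submerged throughout). q = 8.79 × 2.6 = 22.854 kPa; the same γ' applies in the ½γBN_γ term.
q·N_q = 22.854 × 13.2 = 301.67 kPa
0.5·γ·B·N_γ·s_γ = 0.5 × 8.79 × 2.33 × 9.32 × 0.6 = 57.264 kPa
q_ult = 301.67 + 57.264 = 358.94 kPa.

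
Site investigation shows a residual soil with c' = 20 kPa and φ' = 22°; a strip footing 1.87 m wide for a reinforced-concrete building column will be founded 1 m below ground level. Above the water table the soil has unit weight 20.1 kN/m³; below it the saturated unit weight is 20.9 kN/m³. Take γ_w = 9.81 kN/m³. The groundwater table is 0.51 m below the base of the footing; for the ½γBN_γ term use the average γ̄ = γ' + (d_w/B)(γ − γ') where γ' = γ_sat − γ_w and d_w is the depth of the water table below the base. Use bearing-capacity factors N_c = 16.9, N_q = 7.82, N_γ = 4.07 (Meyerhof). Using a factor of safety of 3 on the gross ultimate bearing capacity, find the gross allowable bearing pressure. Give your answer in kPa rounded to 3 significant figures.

Effective surcharge at the founding depth q = γ·D_f = 20.1 × 1 = 20.1 kPa.
With d_w = 0.51 m < B, γ̄ = 11.09 + (0.51/1.87) × (20.1 − 11.09) = 13.547 kN/m³.
q_ult = c·N_c + q·N_q + 0.5·γ·B·N_γ
     = 20 × 16.9 + 20.1 × 7.82 + 0.5 × 13.547 × 1.87 × 4.07
     = 338 + 157.18 + 51.553 = 546.74 kPa.
q_all = 546.74 / 3 = 182.25 kPa.

q_all ≈ 182 kPa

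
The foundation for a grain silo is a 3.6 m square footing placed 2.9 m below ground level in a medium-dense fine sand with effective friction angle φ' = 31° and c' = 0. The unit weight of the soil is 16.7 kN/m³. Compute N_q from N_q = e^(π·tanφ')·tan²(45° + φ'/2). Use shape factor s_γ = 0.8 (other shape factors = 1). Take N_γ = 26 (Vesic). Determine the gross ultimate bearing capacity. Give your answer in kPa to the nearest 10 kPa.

tan31° = 0.6009, so N_q = e^(π×0.6009)·tan²(60.5°) = 6.604 × 3.124 = 20.63.
q = γ·D_f = 16.7 × 2.9 = 48.43 kPa.
q·N_q = 48.43 × 20.631 = 999.15 kPa
0.5·γ·B·N_γ·s_γ = 0.5 × 16.7 × 3.6 × 26 × 0.8 = 625.25 kPa
q_ult = 999.15 + 625.25 = 1624.4 kPa.

q_ult ≈ 1620 kPa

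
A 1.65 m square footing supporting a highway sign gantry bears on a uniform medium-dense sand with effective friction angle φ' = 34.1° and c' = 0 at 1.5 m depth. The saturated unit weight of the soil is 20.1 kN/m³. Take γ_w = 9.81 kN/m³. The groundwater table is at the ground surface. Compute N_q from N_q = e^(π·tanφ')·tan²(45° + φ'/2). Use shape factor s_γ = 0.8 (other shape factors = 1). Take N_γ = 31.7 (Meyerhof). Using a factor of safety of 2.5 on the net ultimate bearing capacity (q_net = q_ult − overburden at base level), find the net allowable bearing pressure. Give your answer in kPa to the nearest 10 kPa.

N_q = e^(π·tan34.1°)·tan²(62.05°) = 29.8.
γ' = 20.1 − 9.81 = 10.29 kN/m³ (submerged throughout). q = 10.29 × 1.5 = 15.435 kPa; the same γ' applies in the ½γBN_γ term.
q·N_q = 15.435 × 29.801 = 459.98 kPa
0.5·γ·B·N_γ·s_γ = 0.5 × 10.29 × 1.65 × 31.7 × 0.8 = 215.29 kPa
q_ult = 459.98 + 215.29 = 675.27 kPa.
q_net = 675.27 − 15.435 = 659.83 kPa.
q_all(net) = 659.83 / 2.5 = 263.93 kPa.

q_all(net) ≈ 260 kPa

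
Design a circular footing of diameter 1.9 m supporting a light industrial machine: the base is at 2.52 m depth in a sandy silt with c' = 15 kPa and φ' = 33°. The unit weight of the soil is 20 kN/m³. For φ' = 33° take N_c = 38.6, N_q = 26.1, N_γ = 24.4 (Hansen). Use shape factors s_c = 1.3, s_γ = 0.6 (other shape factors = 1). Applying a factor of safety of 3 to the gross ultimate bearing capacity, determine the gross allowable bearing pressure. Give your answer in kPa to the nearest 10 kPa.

q = γ·D_f = 20 × 2.52 = 50.4 kPa.
c·N_c·s_c = 15 × 38.6 × 1.3 = 752.7 kPa
q·N_q = 50.4 × 26.1 = 1315.4 kPa
0.5·γ·B·N_γ·s_γ = 0.5 × 20 × 1.9 × 24.4 × 0.6 = 278.16 kPa
q_ult = 752.7 + 1315.4 + 278.16 = 2346.3 kPa.
q_all = q_ult / FS = 2346.3 / 3 = 782.1 kPa.

q_all ≈ 780 kPa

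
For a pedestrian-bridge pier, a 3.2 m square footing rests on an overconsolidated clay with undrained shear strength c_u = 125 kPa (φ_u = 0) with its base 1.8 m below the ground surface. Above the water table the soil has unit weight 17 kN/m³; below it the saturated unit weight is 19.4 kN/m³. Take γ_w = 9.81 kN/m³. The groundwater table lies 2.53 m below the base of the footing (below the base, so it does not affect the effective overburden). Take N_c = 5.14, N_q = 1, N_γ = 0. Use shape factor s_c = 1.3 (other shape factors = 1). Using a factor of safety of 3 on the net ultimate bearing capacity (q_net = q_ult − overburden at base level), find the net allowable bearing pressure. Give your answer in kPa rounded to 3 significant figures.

Overburden at base level: q = 17 × 1.8 = 30.6 kPa.
Cohesion term c·N_c·s_c = 125 × 5.14 × 1.3 = 835.25 kPa; surcharge term q·N_q = 30.6 × 1 = 30.6 kPa.
q_ult = 835.25 + 30.6 = 865.85 kPa.
q_net = 865.85 − 30.6 = 835.25 kPa.
q_all(net) = 835.25 / 3 = 278.42 kPa.

q_all(net) ≈ 278 kPa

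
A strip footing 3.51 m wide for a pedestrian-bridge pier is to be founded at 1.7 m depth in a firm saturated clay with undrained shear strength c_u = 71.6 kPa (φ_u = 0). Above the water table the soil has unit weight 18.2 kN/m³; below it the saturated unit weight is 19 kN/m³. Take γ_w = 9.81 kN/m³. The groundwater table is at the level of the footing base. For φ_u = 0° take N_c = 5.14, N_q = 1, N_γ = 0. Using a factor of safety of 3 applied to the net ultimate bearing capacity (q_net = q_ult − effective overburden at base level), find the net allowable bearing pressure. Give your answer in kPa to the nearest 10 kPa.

q_all(net) ≈ 120 kPa

Effective surcharge at the founding depth q = γ·D_f = 18.2 × 1.7 = 30.94 kPa.
q_ult = c·N_c + q·N_q
     = 71.6 × 5.14 + 30.94 × 1
     = 368.02 + 30.94 = 398.96 kPa.
Net ultimate: q_net = 398.96 − 30.94 = 368.02 kPa.
q_all(net) = 368.02 / 3 = 122.67 kPa.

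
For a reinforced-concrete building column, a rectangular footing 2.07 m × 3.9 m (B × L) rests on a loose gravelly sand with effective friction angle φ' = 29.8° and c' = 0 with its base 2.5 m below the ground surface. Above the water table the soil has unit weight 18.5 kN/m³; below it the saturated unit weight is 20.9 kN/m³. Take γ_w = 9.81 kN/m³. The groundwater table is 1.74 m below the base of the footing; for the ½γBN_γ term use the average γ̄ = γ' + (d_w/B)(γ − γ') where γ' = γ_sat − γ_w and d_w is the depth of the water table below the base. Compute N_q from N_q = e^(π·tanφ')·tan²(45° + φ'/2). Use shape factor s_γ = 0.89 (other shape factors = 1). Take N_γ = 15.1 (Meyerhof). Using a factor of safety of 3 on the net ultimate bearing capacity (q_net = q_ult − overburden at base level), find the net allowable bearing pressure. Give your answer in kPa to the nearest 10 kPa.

q_all(net) ≈ 340 kPa

N_q = e^(π·tan29.8°)·tan²(59.9°) = 17.99.
Overburden at base level: q = 18.5 × 2.5 = 46.25 kPa.
The water table is 1.74 m below the base (< B = 2.07 m), so the ½γBN_γ term uses γ̄ = γ' + (d_w/B)(γ − γ') = 11.09 + (1.74/2.07)(18.5 − 11.09) = 17.319 kN/m³.
Surcharge term q·N_q = 46.25 × 17.989 = 832 kPa; self-weight term 0.5·γ·B·N_γ·s_γ = 0.5 × 17.319 × 2.07 × 15.1 × 0.89 = 240.89 kPa.
q_ult = 832 + 240.89 = 1072.9 kPa.
q_net = 1072.9 − 46.25 = 1026.6 kPa.
q_all(net) = 1026.6 / 3 = 342.21 kPa.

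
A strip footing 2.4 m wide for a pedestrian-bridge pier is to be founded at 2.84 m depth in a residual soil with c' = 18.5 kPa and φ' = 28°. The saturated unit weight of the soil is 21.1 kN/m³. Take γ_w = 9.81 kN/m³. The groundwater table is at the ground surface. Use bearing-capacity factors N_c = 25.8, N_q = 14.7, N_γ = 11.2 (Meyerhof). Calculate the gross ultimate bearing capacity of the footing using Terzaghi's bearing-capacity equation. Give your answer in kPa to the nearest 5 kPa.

With the water table at the surface the whole profile is submerged: γ' = 21.1 − 9.81 = 11.29 kN/m³, so q = γ'·D_f = 32.064 kPa; the same γ' applies in the ½γBN_γ term.
q_ult = c·N_c + q·N_q + 0.5·γ·B·N_γ
     = 18.5 × 25.8 + 32.064 × 14.7 + 0.5 × 11.29 × 2.4 × 11.2
     = 477.3 + 471.33 + 151.74 = 1100.4 kPa.

q_ult ≈ 1100 kPa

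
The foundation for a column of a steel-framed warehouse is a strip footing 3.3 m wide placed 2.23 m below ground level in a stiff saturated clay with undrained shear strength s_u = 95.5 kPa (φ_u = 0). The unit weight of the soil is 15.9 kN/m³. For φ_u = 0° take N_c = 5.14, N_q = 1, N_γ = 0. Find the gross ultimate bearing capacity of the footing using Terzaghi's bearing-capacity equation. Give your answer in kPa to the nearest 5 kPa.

q_ult ≈ 525 kPa

Effective surcharge at the founding depth q = γ·D_f = 15.9 × 2.23 = 35.457 kPa.
q_ult = c·N_c + q·N_q
     = 95.5 × 5.14 + 35.457 × 1
     = 490.87 + 35.457 = 526.33 kPa.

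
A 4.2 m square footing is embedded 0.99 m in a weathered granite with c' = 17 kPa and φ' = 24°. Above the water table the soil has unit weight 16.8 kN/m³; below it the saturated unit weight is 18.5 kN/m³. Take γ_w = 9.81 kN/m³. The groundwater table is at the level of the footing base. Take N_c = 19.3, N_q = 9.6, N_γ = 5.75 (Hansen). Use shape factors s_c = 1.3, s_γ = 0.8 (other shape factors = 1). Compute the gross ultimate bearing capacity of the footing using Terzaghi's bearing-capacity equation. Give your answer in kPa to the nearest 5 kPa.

Effective surcharge at the founding depth q = γ·D_f = 16.8 × 0.99 = 16.632 kPa.
The water table coincides with the base, so in the self-weight term γ → γ' = 8.69 kN/m³.
q_ult = c·N_c·s_c + q·N_q + 0.5·γ·B·N_γ·s_γ
     = 17 × 19.3 × 1.3 + 16.632 × 9.6 + 0.5 × 8.69 × 4.2 × 5.75 × 0.8
     = 426.53 + 159.67 + 83.945 = 670.14 kPa.

q_ult ≈ 670 kPa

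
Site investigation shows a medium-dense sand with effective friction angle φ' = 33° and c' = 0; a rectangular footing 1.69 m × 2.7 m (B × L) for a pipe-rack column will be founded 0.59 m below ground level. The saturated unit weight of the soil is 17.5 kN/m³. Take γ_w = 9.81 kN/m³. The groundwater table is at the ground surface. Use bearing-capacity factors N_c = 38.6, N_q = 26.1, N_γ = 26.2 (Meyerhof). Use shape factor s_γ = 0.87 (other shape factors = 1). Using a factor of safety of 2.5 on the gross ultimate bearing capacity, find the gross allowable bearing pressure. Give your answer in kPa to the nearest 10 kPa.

γ' = 17.5 − 9.81 = 7.69 kN/m³ (submerged throughout). q = 7.69 × 0.59 = 4.5371 kPa; the same γ' applies in the ½γBN_γ term.
q·N_q = 4.5371 × 26.1 = 118.42 kPa
0.5·γ·B·N_γ·s_γ = 0.5 × 7.69 × 1.69 × 26.2 × 0.87 = 148.12 kPa
q_ult = 118.42 + 148.12 = 266.53 kPa.
q_all = 266.53 / 2.5 = 106.61 kPa.

q_all ≈ 110 kPa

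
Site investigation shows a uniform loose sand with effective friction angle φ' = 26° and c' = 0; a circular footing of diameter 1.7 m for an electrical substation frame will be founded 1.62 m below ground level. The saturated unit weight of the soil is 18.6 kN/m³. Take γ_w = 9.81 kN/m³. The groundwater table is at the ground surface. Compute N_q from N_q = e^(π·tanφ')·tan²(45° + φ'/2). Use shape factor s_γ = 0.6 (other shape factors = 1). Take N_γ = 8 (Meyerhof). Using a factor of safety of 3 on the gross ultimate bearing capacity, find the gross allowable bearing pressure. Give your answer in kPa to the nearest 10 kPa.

N_q = e^(π·tan26°)·tan²(58°) = 11.85.
γ' = 18.6 − 9.81 = 8.79 kN/m³ (submerged throughout). q = 8.79 × 1.62 = 14.24 kPa; the same γ' applies in the ½γBN_γ term.
q·N_q = 14.24 × 11.854 = 168.8 kPa
0.5·γ·B·N_γ·s_γ = 0.5 × 8.79 × 1.7 × 8 × 0.6 = 35.863 kPa
q_ult = 168.8 + 35.863 = 204.66 kPa.
q_all = 204.66 / 3 = 68.222 kPa.

q_all ≈ 70 kPa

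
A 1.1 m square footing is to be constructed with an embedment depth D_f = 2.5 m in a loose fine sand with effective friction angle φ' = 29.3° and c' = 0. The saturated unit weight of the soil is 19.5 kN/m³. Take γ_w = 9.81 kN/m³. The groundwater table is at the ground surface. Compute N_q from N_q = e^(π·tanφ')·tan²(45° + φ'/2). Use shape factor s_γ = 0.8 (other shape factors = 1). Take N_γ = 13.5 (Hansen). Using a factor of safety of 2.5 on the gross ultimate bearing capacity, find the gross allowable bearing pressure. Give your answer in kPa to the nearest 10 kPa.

q_all ≈ 190 kPa

N_q = e^(π·tan29.3°)·tan²(59.65°) = 17.
Water table at ground surface, so effective unit weight γ' = 19.5 − 9.81 = 9.69 kN/m³ is used throughout; overburden q = 9.69 × 2.5 = 24.225 kPa; the same γ' applies in the ½γBN_γ term.
Surcharge term q·N_q = 24.225 × 17.004 = 411.93 kPa; self-weight term 0.5·γ·B·N_γ·s_γ = 0.5 × 9.69 × 1.1 × 13.5 × 0.8 = 57.559 kPa.
q_ult = 411.93 + 57.559 = 469.49 kPa.
q_all = 469.49 / 2.5 = 187.8 kPa.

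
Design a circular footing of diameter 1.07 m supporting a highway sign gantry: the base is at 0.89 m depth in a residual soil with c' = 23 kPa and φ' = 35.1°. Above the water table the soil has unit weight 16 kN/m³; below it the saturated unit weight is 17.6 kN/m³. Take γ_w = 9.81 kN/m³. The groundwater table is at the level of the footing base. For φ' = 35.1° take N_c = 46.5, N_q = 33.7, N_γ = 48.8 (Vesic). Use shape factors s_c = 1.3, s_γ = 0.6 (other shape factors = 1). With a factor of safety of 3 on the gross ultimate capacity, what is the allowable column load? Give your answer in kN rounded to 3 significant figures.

q = γ·D_f = 16 × 0.89 = 14.24 kPa.
For the ½γBN_γ term take γ' = 17.6 − 9.81 = 7.79 kN/m³ (soil below base is submerged).
c·N_c·s_c = 23 × 46.5 × 1.3 = 1390.4 kPa
q·N_q = 14.24 × 33.7 = 479.89 kPa
0.5·γ·B·N_γ·s_γ = 0.5 × 7.79 × 1.07 × 48.8 × 0.6 = 122.03 kPa
q_ult = 1390.4 + 479.89 + 122.03 = 1992.3 kPa.
Gross allowable pressure q_all = 1992.3 / 3 = 664.09 kPa.
Footing area = 0.8992 m², so allowable column load = 664.09 × 0.8992 = 597.15 kN.

P_all ≈ 597 kN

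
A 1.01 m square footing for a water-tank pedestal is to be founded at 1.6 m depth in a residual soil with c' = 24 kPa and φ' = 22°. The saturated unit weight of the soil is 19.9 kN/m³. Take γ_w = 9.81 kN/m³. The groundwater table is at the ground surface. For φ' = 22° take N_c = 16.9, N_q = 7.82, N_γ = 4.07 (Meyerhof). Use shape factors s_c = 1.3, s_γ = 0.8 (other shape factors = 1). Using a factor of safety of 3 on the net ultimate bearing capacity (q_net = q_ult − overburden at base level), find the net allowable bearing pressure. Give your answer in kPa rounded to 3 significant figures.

q_all(net) ≈ 218 kPa

γ' = 19.9 − 9.81 = 10.09 kN/m³ (submerged throughout). q = 10.09 × 1.6 = 16.144 kPa; the same γ' applies in the ½γBN_γ term.
c·N_c·s_c = 24 × 16.9 × 1.3 = 527.28 kPa
q·N_q = 16.144 × 7.82 = 126.25 kPa
0.5·γ·B·N_γ·s_γ = 0.5 × 10.09 × 1.01 × 4.07 × 0.8 = 16.591 kPa
q_ult = 527.28 + 126.25 + 16.591 = 670.12 kPa.
q_net = 670.12 − 16.144 = 653.97 kPa.
q_all(net) = 653.97 / 3 = 217.99 kPa.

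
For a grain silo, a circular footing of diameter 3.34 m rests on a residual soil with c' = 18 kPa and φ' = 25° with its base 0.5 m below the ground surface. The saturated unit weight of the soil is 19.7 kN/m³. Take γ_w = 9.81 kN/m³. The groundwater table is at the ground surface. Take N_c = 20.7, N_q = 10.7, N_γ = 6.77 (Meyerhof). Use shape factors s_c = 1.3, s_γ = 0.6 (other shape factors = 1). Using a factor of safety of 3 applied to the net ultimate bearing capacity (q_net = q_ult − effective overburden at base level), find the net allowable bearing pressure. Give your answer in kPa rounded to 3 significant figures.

γ' = 19.7 − 9.81 = 9.89 kN/m³ (submerged throughout). q = 9.89 × 0.5 = 4.945 kPa; the same γ' applies in the ½γBN_γ term.
c·N_c·s_c = 18 × 20.7 × 1.3 = 484.38 kPa
q·N_q = 4.945 × 10.7 = 52.911 kPa
0.5·γ·B·N_γ·s_γ = 0.5 × 9.89 × 3.34 × 6.77 × 0.6 = 67.089 kPa
q_ult = 484.38 + 52.911 + 67.089 = 604.38 kPa.
Net ultimate: q_net = 604.38 − 4.945 = 599.44 kPa.
q_all(net) = 599.44 / 3 = 199.81 kPa.

q_all(net) ≈ 200 kPa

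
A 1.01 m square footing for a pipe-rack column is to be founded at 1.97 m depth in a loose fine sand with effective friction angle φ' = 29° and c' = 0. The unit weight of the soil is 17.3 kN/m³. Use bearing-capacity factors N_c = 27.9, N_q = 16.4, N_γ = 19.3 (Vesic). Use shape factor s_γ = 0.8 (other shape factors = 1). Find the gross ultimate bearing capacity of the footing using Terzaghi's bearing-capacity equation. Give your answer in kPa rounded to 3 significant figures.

q_ult ≈ 694 kPa

Overburden at base level: q = 17.3 × 1.97 = 34.081 kPa.
Surcharge term q·N_q = 34.081 × 16.4 = 558.93 kPa; self-weight term 0.5·γ·B·N_γ·s_γ = 0.5 × 17.3 × 1.01 × 19.3 × 0.8 = 134.89 kPa.
q_ult = 558.93 + 134.89 = 693.82 kPa.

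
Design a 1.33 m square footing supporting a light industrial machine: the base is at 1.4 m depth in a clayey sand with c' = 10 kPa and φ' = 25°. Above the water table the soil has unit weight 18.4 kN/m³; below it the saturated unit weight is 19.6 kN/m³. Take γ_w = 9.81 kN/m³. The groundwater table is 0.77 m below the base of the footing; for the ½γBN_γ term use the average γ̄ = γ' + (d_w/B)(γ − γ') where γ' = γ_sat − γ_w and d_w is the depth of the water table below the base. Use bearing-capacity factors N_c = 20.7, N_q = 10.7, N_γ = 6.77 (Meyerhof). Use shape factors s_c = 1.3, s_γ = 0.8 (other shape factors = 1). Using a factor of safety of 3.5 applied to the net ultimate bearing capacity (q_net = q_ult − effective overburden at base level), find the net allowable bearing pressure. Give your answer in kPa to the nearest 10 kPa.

Effective surcharge at the founding depth q = γ·D_f = 18.4 × 1.4 = 25.76 kPa.
With d_w = 0.77 m < B, γ̄ = 9.79 + (0.77/1.33) × (18.4 − 9.79) = 14.775 kN/m³.
q_ult = c·N_c·s_c + q·N_q + 0.5·γ·B·N_γ·s_γ
     = 10 × 20.7 × 1.3 + 25.76 × 10.7 + 0.5 × 14.775 × 1.33 × 6.77 × 0.8
     = 269.1 + 275.63 + 53.213 = 597.95 kPa.
Net ultimate: q_net = 597.95 − 25.76 = 572.19 kPa.
q_all(net) = 572.19 / 3.5 = 163.48 kPa.

q_all(net) ≈ 160 kPa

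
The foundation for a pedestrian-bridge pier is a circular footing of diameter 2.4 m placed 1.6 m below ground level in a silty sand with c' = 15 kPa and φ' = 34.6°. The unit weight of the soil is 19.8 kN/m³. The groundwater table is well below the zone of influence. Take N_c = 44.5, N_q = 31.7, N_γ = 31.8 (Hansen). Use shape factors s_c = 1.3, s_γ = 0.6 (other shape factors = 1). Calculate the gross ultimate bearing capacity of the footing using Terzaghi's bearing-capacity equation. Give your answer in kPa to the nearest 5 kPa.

q_ult ≈ 2325 kPa

q = γ·D_f = 19.8 × 1.6 = 31.68 kPa.
c·N_c·s_c = 15 × 44.5 × 1.3 = 867.75 kPa
q·N_q = 31.68 × 31.7 = 1004.3 kPa
0.5·γ·B·N_γ·s_γ = 0.5 × 19.8 × 2.4 × 31.8 × 0.6 = 453.34 kPa
q_ult = 867.75 + 1004.3 + 453.34 = 2325.3 kPa.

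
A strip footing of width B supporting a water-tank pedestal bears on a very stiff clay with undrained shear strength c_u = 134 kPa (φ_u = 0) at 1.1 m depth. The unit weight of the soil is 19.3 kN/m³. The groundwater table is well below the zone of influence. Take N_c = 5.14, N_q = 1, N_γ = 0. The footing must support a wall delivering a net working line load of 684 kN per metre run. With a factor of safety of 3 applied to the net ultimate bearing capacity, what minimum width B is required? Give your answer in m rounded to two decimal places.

B = 2.98 m

Overburden at base level: q = 19.3 × 1.1 = 21.23 kPa.
Cohesion term c·N_c = 134 × 5.14 = 688.76 kPa; surcharge term q·N_q = 21.23 × 1 = 21.23 kPa.
q_ult = 688.76 + 21.23 = 709.99 kPa.
For φ = 0 the ½γBN_γ term vanishes, so q_ult is independent of B. q_net = 709.99 − 21.23 = 688.76 kPa; q_all(net) = 688.76/3 = 229.59 kPa.
Required width B = w / q_all(net) = 684 / 229.59 = 2.979 m.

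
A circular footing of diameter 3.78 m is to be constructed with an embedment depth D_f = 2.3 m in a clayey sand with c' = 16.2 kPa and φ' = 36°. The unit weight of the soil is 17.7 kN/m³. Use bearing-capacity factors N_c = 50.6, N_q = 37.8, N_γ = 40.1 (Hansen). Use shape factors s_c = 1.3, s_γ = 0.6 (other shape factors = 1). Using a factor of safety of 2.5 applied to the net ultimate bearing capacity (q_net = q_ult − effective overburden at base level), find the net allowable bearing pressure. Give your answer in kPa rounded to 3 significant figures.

Overburden at base level: q = 17.7 × 2.3 = 40.71 kPa.
Cohesion term c·N_c·s_c = 16.2 × 50.6 × 1.3 = 1065.6 kPa; surcharge term q·N_q = 40.71 × 37.8 = 1538.8 kPa; self-weight term 0.5·γ·B·N_γ·s_γ = 0.5 × 17.7 × 3.78 × 40.1 × 0.6 = 804.88 kPa.
q_ult = 1065.6 + 1538.8 + 804.88 = 3409.4 kPa.
Net ultimate: q_net = 3409.4 − 40.71 = 3368.6 kPa.
q_all(net) = 3368.6 / 2.5 = 1347.5 kPa.

q_all(net) ≈ 1350 kPa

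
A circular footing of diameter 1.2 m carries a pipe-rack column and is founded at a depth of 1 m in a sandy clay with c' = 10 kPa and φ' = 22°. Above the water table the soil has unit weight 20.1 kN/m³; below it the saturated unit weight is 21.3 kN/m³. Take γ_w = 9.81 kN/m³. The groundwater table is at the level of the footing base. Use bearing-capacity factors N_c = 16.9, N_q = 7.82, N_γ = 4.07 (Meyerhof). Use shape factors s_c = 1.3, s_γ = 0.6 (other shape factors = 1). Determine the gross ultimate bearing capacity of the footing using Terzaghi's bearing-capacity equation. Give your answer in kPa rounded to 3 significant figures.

Overburden at base level: q = 20.1 × 1 = 20.1 kPa.
Below the base the soil is submerged, so the ½γBN_γ term uses γ' = 21.3 − 9.81 = 11.49 kN/m³.
Cohesion term c·N_c·s_c = 10 × 16.9 × 1.3 = 219.7 kPa; surcharge term q·N_q = 20.1 × 7.82 = 157.18 kPa; self-weight term 0.5·γ·B·N_γ·s_γ = 0.5 × 11.49 × 1.2 × 4.07 × 0.6 = 16.835 kPa.
q_ult = 219.7 + 157.18 + 16.835 = 393.72 kPa.

q_ult ≈ 394 kPa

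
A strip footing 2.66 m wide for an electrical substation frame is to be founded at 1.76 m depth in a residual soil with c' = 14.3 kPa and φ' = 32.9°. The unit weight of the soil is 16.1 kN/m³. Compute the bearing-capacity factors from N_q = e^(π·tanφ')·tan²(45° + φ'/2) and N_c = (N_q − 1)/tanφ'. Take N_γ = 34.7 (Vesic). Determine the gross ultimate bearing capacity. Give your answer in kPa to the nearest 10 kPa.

tan32.9° = 0.6469, so N_q = e^(π×0.6469)·tan²(61.45°) = 7.632 × 3.378 = 25.78.
N_c = (25.78 − 1)/tan32.9° = 38.31.
q = γ·D_f = 16.1 × 1.76 = 28.336 kPa.
c·N_c = 14.3 × 38.307 = 547.8 kPa
q·N_q = 28.336 × 25.782 = 730.56 kPa
0.5·γ·B·N_γ = 0.5 × 16.1 × 2.66 × 34.7 = 743.03 kPa
q_ult = 547.8 + 730.56 + 743.03 = 2021.4 kPa.

q_ult ≈ 2020 kPa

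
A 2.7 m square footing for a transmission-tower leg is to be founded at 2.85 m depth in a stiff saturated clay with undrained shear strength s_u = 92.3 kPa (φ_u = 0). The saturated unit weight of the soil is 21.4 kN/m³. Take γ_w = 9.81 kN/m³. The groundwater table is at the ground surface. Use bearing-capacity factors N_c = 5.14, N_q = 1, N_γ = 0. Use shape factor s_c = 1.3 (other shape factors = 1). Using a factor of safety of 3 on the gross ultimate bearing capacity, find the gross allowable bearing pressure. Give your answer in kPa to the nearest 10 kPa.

q_all ≈ 220 kPa

With the water table at the surface the whole profile is submerged: γ' = 21.4 − 9.81 = 11.59 kN/m³, so q = γ'·D_f = 33.031 kPa.
q_ult = c·N_c·s_c + q·N_q
     = 92.3 × 5.14 × 1.3 + 33.031 × 1
     = 616.75 + 33.031 = 649.78 kPa.
q_all = 649.78 / 3 = 216.59 kPa.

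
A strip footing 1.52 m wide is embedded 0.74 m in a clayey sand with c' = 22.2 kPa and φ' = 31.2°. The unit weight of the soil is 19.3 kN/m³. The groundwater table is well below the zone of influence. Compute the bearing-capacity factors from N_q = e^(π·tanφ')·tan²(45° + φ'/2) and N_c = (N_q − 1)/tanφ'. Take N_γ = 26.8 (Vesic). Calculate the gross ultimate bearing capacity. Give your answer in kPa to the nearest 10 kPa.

q_ult ≈ 1430 kPa

tan31.2° = 0.6056, so N_q = e^(π×0.6056)·tan²(60.6°) = 6.703 × 3.15 = 21.11.
N_c = (21.11 − 1)/tan31.2° = 33.21.
Overburden at base level: q = 19.3 × 0.74 = 14.282 kPa.
Cohesion term c·N_c = 22.2 × 33.211 = 737.28 kPa; surcharge term q·N_q = 14.282 × 21.113 = 301.54 kPa; self-weight term 0.5·γ·B·N_γ = 0.5 × 19.3 × 1.52 × 26.8 = 393.1 kPa.
q_ult = 737.28 + 301.54 + 393.1 = 1431.9 kPa.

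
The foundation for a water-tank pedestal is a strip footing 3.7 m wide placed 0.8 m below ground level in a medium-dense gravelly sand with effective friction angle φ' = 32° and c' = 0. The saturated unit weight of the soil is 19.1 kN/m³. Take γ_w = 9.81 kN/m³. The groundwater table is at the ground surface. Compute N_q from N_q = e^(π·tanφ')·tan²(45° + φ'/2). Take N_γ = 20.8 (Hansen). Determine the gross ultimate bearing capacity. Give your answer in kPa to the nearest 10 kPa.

q_ult ≈ 530 kPa

tan32° = 0.6249, so N_q = e^(π×0.6249)·tan²(61°) = 7.121 × 3.255 = 23.18.
Water table at ground surface, so effective unit weight γ' = 19.1 − 9.81 = 9.29 kN/m³ is used throughout; overburden q = 9.29 × 0.8 = 7.432 kPa; the same γ' applies in the ½γBN_γ term.
Surcharge term q·N_q = 7.432 × 23.177 = 172.25 kPa; self-weight term 0.5·γ·B·N_γ = 0.5 × 9.29 × 3.7 × 20.8 = 357.48 kPa.
q_ult = 172.25 + 357.48 = 529.73 kPa.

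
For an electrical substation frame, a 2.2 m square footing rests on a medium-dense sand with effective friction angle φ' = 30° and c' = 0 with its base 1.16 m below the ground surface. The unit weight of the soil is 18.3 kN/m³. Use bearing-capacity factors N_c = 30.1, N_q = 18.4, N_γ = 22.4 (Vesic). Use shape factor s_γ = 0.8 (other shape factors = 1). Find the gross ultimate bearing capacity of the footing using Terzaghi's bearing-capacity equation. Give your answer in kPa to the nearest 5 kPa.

q_ult ≈ 750 kPa

Effective surcharge at the founding depth q = γ·D_f = 18.3 × 1.16 = 21.228 kPa.
q_ult = q·N_q + 0.5·γ·B·N_γ·s_γ
     = 21.228 × 18.4 + 0.5 × 18.3 × 2.2 × 22.4 × 0.8
     = 390.6 + 360.73 = 751.32 kPa.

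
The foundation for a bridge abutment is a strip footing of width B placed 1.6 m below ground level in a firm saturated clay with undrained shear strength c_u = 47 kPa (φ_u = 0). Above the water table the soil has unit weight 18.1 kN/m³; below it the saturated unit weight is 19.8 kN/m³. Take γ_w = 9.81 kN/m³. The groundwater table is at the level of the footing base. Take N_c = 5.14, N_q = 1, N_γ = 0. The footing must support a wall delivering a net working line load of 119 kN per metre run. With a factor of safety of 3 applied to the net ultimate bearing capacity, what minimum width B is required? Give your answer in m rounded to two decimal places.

B = 1.48 m

Overburden at base level: q = 18.1 × 1.6 = 28.96 kPa.
Cohesion term c·N_c = 47 × 5.14 = 241.58 kPa; surcharge term q·N_q = 28.96 × 1 = 28.96 kPa.
q_ult = 241.58 + 28.96 = 270.54 kPa.
For φ = 0 the ½γBN_γ term vanishes, so q_ult is independent of B. q_net = 270.54 − 28.96 = 241.58 kPa; q_all(net) = 241.58/3 = 80.527 kPa.
Required width B = w / q_all(net) = 119 / 80.527 = 1.478 m.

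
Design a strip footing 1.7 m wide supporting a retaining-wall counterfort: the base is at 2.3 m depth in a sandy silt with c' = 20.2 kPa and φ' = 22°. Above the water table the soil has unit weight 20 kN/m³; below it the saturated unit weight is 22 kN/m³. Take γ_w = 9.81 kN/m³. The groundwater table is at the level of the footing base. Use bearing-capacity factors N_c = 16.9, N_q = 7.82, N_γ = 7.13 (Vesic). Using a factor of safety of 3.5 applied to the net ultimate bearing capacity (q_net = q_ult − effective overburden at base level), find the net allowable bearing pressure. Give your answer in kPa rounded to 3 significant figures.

Effective surcharge at the founding depth q = γ·D_f = 20 × 2.3 = 46 kPa.
The water table coincides with the base, so in the self-weight term γ → γ' = 12.19 kN/m³.
q_ult = c·N_c + q·N_q + 0.5·γ·B·N_γ
     = 20.2 × 16.9 + 46 × 7.82 + 0.5 × 12.19 × 1.7 × 7.13
     = 341.38 + 359.72 + 73.877 = 774.98 kPa.
Net ultimate: q_net = 774.98 − 46 = 728.98 kPa.
q_all(net) = 728.98 / 3.5 = 208.28 kPa.

q_all(net) ≈ 208 kPa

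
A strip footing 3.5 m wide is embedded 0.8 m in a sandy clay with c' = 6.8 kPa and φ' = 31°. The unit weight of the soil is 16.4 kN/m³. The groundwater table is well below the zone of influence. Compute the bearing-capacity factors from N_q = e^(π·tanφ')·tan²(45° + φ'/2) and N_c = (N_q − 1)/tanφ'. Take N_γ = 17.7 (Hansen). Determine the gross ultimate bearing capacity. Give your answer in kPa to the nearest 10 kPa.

tan31° = 0.6009, so N_q = e^(π×0.6009)·tan²(60.5°) = 6.604 × 3.124 = 20.63.
N_c = (20.63 − 1)/tan31° = 32.67.
Effective surcharge at the founding depth q = γ·D_f = 16.4 × 0.8 = 13.12 kPa.
q_ult = c·N_c + q·N_q + 0.5·γ·B·N_γ
     = 6.8 × 32.671 + 13.12 × 20.631 + 0.5 × 16.4 × 3.5 × 17.7
     = 222.16 + 270.68 + 507.99 = 1000.8 kPa.

q_ult ≈ 1000 kPa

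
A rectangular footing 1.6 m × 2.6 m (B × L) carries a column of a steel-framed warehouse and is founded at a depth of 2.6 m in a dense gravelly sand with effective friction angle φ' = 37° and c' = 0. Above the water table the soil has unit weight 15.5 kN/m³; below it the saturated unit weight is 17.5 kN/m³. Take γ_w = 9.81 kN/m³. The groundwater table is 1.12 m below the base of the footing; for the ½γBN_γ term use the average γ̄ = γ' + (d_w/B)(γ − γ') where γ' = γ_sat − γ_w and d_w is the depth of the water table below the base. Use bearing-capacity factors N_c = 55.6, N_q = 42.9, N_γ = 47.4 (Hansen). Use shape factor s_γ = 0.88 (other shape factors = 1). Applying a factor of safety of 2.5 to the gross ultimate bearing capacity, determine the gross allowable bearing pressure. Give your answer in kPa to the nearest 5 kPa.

q = γ·D_f = 15.5 × 2.6 = 40.3 kPa.
γ' = 7.69 kN/m³; averaging over the depth B below the base, γ̄ = γ' + (d_w/B)(γ − γ') = 13.157 kN/m³.
q·N_q = 40.3 × 42.9 = 1728.9 kPa
0.5·γ·B·N_γ·s_γ = 0.5 × 13.157 × 1.6 × 47.4 × 0.88 = 439.04 kPa
q_ult = 1728.9 + 439.04 = 2167.9 kPa.
q_all = q_ult / FS = 2167.9 / 2.5 = 867.17 kPa.

q_all ≈ 865 kPa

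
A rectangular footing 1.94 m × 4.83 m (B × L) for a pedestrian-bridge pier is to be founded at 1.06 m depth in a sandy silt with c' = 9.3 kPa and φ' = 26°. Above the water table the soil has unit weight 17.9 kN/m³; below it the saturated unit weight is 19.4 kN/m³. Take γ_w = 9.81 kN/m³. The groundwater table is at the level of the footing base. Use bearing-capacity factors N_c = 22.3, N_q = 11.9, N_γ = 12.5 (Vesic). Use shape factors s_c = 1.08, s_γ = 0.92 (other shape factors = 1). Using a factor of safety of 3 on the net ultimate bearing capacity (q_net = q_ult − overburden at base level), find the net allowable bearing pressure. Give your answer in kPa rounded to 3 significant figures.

q = γ·D_f = 17.9 × 1.06 = 18.974 kPa.
For the ½γBN_γ term take γ' = 19.4 − 9.81 = 9.59 kN/m³ (soil below base is submerged).
c·N_c·s_c = 9.3 × 22.3 × 1.08 = 223.98 kPa
q·N_q = 18.974 × 11.9 = 225.79 kPa
0.5·γ·B·N_γ·s_γ = 0.5 × 9.59 × 1.94 × 12.5 × 0.92 = 106.98 kPa
q_ult = 223.98 + 225.79 + 106.98 = 556.75 kPa.
q_net = 556.75 − 18.974 = 537.77 kPa.
q_all(net) = 537.77 / 3 = 179.26 kPa.

q_all(net) ≈ 179 kPa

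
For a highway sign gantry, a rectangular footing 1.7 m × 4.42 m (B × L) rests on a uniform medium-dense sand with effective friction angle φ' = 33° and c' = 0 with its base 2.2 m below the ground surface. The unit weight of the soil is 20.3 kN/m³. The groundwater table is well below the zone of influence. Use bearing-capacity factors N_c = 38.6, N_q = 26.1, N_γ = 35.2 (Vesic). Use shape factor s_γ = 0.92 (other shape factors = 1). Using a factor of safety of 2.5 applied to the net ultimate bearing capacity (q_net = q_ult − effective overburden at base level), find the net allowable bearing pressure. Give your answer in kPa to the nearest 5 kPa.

q_all(net) ≈ 670 kPa

Effective surcharge at the founding depth q = γ·D_f = 20.3 × 2.2 = 44.66 kPa.
q_ult = q·N_q + 0.5·γ·B·N_γ·s_γ
     = 44.66 × 26.1 + 0.5 × 20.3 × 1.7 × 35.2 × 0.92
     = 1165.6 + 558.79 = 1724.4 kPa.
Net ultimate: q_net = 1724.4 − 44.66 = 1679.8 kPa.
q_all(net) = 1679.8 / 2.5 = 671.9 kPa.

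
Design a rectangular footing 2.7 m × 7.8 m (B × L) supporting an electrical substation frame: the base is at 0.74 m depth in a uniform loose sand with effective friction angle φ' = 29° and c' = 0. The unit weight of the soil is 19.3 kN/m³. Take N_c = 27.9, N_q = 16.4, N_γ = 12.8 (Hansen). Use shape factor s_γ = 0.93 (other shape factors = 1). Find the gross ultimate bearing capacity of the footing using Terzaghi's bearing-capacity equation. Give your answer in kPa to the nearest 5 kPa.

q_ult ≈ 545 kPa

Effective surcharge at the founding depth q = γ·D_f = 19.3 × 0.74 = 14.282 kPa.
q_ult = q·N_q + 0.5·γ·B·N_γ·s_γ
     = 14.282 × 16.4 + 0.5 × 19.3 × 2.7 × 12.8 × 0.93
     = 234.22 + 310.16 = 544.38 kPa.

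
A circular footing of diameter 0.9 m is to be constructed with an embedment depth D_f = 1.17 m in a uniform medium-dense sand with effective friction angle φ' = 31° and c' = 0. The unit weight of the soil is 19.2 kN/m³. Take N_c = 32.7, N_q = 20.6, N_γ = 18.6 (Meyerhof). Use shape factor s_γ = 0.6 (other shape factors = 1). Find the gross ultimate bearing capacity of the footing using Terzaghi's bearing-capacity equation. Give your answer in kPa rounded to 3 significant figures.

q_ult ≈ 559 kPa

Effective surcharge at the founding depth q = γ·D_f = 19.2 × 1.17 = 22.464 kPa.
q_ult = q·N_q + 0.5·γ·B·N_γ·s_γ
     = 22.464 × 20.6 + 0.5 × 19.2 × 0.9 × 18.6 × 0.6
     = 462.76 + 96.422 = 559.18 kPa.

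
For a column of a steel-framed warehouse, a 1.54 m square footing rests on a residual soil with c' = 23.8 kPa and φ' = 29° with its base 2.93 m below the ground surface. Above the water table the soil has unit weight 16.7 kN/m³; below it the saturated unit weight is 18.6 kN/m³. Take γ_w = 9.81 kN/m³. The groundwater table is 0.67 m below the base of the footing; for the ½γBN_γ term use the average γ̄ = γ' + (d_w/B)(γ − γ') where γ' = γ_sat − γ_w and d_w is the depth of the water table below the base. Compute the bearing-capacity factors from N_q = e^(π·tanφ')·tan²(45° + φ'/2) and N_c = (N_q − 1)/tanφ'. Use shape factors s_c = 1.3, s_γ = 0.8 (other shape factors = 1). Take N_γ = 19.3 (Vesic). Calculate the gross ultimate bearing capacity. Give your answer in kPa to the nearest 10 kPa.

q_ult ≈ 1810 kPa

tan29° = 0.5543, so N_q = e^(π×0.5543)·tan²(59.5°) = 5.705 × 2.882 = 16.44.
N_c = (16.44 − 1)/tan29° = 27.86.
Effective surcharge at the founding depth q = γ·D_f = 16.7 × 2.93 = 48.931 kPa.
With d_w = 0.67 m < B, γ̄ = 8.79 + (0.67/1.54) × (16.7 − 8.79) = 12.231 kN/m³.
q_ult = c·N_c·s_c + q·N_q + 0.5·γ·B·N_γ·s_γ
     = 23.8 × 27.86 × 1.3 + 48.931 × 16.443 + 0.5 × 12.231 × 1.54 × 19.3 × 0.8
     = 862 + 804.59 + 145.42 = 1812 kPa.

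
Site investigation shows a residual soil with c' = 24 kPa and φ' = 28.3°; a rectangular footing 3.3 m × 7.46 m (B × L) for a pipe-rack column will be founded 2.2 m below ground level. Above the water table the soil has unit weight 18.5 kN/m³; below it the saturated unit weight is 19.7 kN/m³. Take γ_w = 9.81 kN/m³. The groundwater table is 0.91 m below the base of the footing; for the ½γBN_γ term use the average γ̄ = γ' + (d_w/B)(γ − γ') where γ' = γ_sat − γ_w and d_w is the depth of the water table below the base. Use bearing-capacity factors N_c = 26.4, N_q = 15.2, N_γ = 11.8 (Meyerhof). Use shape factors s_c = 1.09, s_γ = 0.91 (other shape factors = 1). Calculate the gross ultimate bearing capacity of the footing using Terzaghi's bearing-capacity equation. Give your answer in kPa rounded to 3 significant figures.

q = γ·D_f = 18.5 × 2.2 = 40.7 kPa.
γ' = 9.89 kN/m³; averaging over the depth B below the base, γ̄ = γ' + (d_w/B)(γ − γ') = 12.264 kN/m³.
c·N_c·s_c = 24 × 26.4 × 1.09 = 690.62 kPa
q·N_q = 40.7 × 15.2 = 618.64 kPa
0.5·γ·B·N_γ·s_γ = 0.5 × 12.264 × 3.3 × 11.8 × 0.91 = 217.29 kPa
q_ult = 690.62 + 618.64 + 217.29 = 1526.6 kPa.

q_ult ≈ 1530 kPa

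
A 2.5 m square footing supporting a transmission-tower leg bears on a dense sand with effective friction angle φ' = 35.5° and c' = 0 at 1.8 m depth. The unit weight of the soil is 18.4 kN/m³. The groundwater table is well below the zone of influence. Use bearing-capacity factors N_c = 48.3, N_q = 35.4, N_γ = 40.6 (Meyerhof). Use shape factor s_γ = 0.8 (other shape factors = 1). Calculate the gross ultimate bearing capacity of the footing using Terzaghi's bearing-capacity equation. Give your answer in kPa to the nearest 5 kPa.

q_ult ≈ 1920 kPa

Effective surcharge at the founding depth q = γ·D_f = 18.4 × 1.8 = 33.12 kPa.
q_ult = q·N_q + 0.5·γ·B·N_γ·s_γ
     = 33.12 × 35.4 + 0.5 × 18.4 × 2.5 × 40.6 × 0.8
     = 1172.4 + 747.04 = 1919.5 kPa.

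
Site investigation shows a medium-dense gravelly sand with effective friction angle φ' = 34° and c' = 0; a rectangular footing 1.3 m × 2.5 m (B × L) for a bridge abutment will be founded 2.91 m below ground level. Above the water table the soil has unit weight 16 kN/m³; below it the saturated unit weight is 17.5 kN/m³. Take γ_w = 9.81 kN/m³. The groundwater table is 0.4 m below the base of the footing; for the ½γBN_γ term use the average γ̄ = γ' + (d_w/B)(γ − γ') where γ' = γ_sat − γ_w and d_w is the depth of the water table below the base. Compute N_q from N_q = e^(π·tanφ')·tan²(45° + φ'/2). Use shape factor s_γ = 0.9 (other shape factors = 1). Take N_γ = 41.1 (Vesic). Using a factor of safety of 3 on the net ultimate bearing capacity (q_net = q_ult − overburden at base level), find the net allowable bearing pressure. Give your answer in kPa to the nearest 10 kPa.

q_all(net) ≈ 520 kPa

N_q = e^(π·tan34°)·tan²(62°) = 29.44.
Overburden at base level: q = 16 × 2.91 = 46.56 kPa.
The water table is 0.4 m below the base (< B = 1.3 m), so the ½γBN_γ term uses γ̄ = γ' + (d_w/B)(γ − γ') = 7.69 + (0.4/1.3)(16 − 7.69) = 10.247 kN/m³.
Surcharge term q·N_q = 46.56 × 29.44 = 1370.7 kPa; self-weight term 0.5·γ·B·N_γ·s_γ = 0.5 × 10.247 × 1.3 × 41.1 × 0.9 = 246.37 kPa.
q_ult = 1370.7 + 246.37 = 1617.1 kPa.
q_net = 1617.1 − 46.56 = 1570.5 kPa.
q_all(net) = 1570.5 / 3 = 523.51 kPa.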